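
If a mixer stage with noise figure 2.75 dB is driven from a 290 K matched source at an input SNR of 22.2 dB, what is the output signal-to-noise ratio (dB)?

By definition F = SNR_in/SNR_out, so in dB: SNR_out = SNR_in − NF
SNR_out = 22.2 − 2.75 = 19.45 dB

19.45 dB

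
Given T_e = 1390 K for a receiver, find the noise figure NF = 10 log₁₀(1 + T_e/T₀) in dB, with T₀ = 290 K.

7.63 dB

F = 1 + T_e/T₀ = 1 + 1390/290 = 5.7931
NF = 10 log₁₀(5.7931) = 7.63 dB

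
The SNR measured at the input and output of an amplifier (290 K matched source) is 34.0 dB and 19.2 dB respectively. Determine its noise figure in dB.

14.8 dB

NF (dB) = SNR_in(dB) − SNR_out(dB) when the source is at T₀
NF = 34.0 − 19.2 = 14.8 dB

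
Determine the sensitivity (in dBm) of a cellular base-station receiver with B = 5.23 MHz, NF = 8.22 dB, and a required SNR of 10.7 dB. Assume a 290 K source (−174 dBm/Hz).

Sensitivity = −174 + 10 log₁₀(B) + NF + SNR_min
= −174 + 67.19 + 8.22 + 10.7
= −87.89 dBm → −87.9 dBm

−87.9 dBm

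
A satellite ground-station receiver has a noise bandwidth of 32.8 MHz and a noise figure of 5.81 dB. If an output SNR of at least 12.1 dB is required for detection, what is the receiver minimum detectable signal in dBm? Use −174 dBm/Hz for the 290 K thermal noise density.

Sensitivity = −174 + 10 log₁₀(B) + NF + SNR_min
= −174 + 75.16 + 5.81 + 12.1
= −80.93 dBm → −80.9 dBm

−80.9 dBm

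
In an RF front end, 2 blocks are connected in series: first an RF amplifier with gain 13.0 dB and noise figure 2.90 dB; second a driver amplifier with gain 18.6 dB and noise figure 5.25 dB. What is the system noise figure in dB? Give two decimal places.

3.15 dB

Convert to linear (a loss of L dB is a gain of −L dB): F_i = 10^(NF_i/10), G_i = 10^(G_i,dB/10)
  Stage 1: F_1 = 10^(2.90/10) = 1.950, G_1 = 10^(13.0/10) = 19.95
  Stage 2: F_2 = 10^(5.25/10) = 3.350, G_2 = 10^(18.6/10) = 72.44
Friis cascade:
  F = 1.950 + (3.350 − 1)/19.95 = 2.068
NF = 10 log₁₀(2.068) = 3.15 dB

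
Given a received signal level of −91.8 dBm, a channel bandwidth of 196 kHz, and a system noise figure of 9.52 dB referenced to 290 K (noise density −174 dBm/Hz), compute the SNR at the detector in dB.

Noise floor: N = −174 + 10 log₁₀(B) + NF
10 log₁₀(1.96×10⁵) = 52.92 dB
N = −174 + 52.92 + 9.52 = −111.56 dBm
SNR = P_sig − N = −91.8 − (−111.56) = 19.76 dB → 19.8 dB

19.8 dB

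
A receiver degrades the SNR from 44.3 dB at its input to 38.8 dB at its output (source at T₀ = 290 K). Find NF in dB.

5.5 dB

NF (dB) = SNR_in(dB) − SNR_out(dB) when the source is at T₀
NF = 44.3 − 38.8 = 5.5 dB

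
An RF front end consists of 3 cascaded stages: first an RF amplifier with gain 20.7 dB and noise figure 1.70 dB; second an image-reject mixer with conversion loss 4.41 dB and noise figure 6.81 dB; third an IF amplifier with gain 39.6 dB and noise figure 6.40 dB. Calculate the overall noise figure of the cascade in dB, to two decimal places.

Convert to linear (a loss of L dB is a gain of −L dB): F_i = 10^(NF_i/10), G_i = 10^(G_i,dB/10)
  Stage 1: F_1 = 10^(1.70/10) = 1.479, G_1 = 10^(20.7/10) = 117.5
  Stage 2: F_2 = 10^(6.81/10) = 4.797, G_2 = 10^(−4.41/10) = 0.3622
  Stage 3: F_3 = 10^(6.40/10) = 4.365, G_3 = 10^(39.6/10) = 9120
Friis cascade:
  F = 1.479 + (4.797 − 1)/117.5 + (4.365 − 1)/42.56 = 1.590
NF = 10 log₁₀(1.590) = 2.02 dB

2.02 dB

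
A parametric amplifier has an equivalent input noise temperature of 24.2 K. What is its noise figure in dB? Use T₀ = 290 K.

F = 1 + T_e/T₀ = 1 + 24.2/290 = 1.08345
NF = 10 log₁₀(1.08345) = 0.348 dB

0.348 dB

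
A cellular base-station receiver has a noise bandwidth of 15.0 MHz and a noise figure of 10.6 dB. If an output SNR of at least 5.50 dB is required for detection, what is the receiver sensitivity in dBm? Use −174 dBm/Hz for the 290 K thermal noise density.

−86.1 dBm

Sensitivity = −174 + 10 log₁₀(B) + NF + SNR_min
= −174 + 71.76 + 10.6 + 5.50
= −86.14 dBm → −86.1 dBm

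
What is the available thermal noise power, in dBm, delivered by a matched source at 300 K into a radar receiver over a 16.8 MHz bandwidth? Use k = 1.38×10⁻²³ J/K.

−101.6 dBm

P_n = kTB = 1.38×10⁻²³ × 300 × 1.68×10⁷ = 6.96×10⁻¹⁴ W
In dBm: 10 log₁₀(6.96×10⁻¹⁴ / 10⁻³) = −101.6 dBm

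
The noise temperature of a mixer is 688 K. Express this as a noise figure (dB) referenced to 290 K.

5.28 dB

F = 1 + T_e/T₀ = 1 + 688/290 = 3.37241
NF = 10 log₁₀(3.37241) = 5.28 dB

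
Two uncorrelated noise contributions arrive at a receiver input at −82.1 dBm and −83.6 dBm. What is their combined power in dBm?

−79.8 dBm

Convert to linear, add, convert back:
P₁ = 6.17×10⁻¹² W, P₂ = 4.37×10⁻¹² W
P_tot = 1.05×10⁻¹¹ W → 10 log₁₀(P_tot / 10⁻³) = −79.8 dBm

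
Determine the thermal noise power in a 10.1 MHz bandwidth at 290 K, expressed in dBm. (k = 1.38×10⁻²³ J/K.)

P_n = kTB = 1.38×10⁻²³ × 290 × 1.01×10⁷ = 4.04×10⁻¹⁴ W
In dBm: 10 log₁₀(4.04×10⁻¹⁴ / 10⁻³) = −103.9 dBm

−103.9 dBm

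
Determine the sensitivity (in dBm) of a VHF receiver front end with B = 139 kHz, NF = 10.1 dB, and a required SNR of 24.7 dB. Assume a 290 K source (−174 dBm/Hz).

−87.8 dBm

Sensitivity = −174 + 10 log₁₀(B) + NF + SNR_min
= −174 + 51.43 + 10.1 + 24.7
= −87.77 dBm → −87.8 dBm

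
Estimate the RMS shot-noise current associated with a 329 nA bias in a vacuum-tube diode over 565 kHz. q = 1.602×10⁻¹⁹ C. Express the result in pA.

244 pA

I_n = √(2qI·B)
2qI·B = 2 × 1.602×10⁻¹⁹ × 3.29×10⁻⁷ × 5.65×10⁵ = 5.96×10⁻²⁰ A²
I_n = √(5.96×10⁻²⁰) = 2.44×10⁻¹⁰ A = 244 pA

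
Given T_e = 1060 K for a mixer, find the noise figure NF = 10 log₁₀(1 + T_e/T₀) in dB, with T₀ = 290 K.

F = 1 + T_e/T₀ = 1 + 1060/290 = 4.65517
NF = 10 log₁₀(4.65517) = 6.68 dB

6.68 dB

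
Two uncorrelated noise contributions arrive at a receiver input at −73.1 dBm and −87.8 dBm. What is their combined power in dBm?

Convert to linear, add, convert back:
P₁ = 4.90×10⁻¹¹ W, P₂ = 1.66×10⁻¹² W
P_tot = 5.06×10⁻¹¹ W → 10 log₁₀(P_tot / 10⁻³) = −73.0 dBm

−73.0 dBm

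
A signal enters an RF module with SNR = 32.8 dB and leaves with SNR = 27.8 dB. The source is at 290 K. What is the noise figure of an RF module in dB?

NF (dB) = SNR_in(dB) − SNR_out(dB) when the source is at T₀
NF = 32.8 − 27.8 = 5.0 dB

5.0 dB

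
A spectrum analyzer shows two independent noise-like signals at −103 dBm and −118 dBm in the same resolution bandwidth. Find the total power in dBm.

−102.9 dBm

Convert to linear, add, convert back:
P₁ = 5.01×10⁻¹⁴ W, P₂ = 1.58×10⁻¹⁵ W
P_tot = 5.17×10⁻¹⁴ W → 10 log₁₀(P_tot / 10⁻³) = −102.9 dBm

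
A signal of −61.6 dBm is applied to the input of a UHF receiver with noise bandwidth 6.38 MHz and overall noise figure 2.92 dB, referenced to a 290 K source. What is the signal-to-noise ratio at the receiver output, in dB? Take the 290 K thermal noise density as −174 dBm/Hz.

41.4 dB

Noise floor: N = −174 + 10 log₁₀(B) + NF
10 log₁₀(6.38×10⁶) = 68.05 dB
N = −174 + 68.05 + 2.92 = −103.03 dBm
SNR = P_sig − N = −61.6 − (−103.03) = 41.43 dB → 41.4 dB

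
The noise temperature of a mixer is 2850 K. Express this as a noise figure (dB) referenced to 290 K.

F = 1 + T_e/T₀ = 1 + 2850/290 = 10.8276
NF = 10 log₁₀(10.8276) = 10.35 dB

10.35 dB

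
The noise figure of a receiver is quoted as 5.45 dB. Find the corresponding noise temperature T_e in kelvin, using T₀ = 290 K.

727 K

F = 10^(5.45/10) = 3.50752
T_e = (F − 1)·T₀ = (3.50752 − 1) × 290 = 727 K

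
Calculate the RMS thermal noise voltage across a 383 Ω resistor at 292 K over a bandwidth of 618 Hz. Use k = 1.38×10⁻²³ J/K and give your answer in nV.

61.8 nV

V_n = √(4kTRB)
4kTRB = 4 × 1.38×10⁻²³ × 292 × 3.83×10² × 6.18×10² = 3.82×10⁻¹⁵ V²
V_n = √(3.82×10⁻¹⁵) = 6.18×10⁻⁸ V = 61.8 nV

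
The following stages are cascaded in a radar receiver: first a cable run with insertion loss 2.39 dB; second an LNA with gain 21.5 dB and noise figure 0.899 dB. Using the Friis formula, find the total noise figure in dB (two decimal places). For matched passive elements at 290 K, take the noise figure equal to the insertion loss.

3.29 dB

Convert to linear (a loss of L dB is a gain of −L dB): F_i = 10^(NF_i/10), G_i = 10^(G_i,dB/10)
  Stage 1: F_1 = 10^(2.39/10) = 1.734, G_1 = 10^(−2.39/10) = 0.5768
  Stage 2: F_2 = 10^(0.899/10) = 1.230, G_2 = 10^(21.5/10) = 141.3
Friis cascade:
  F = 1.734 + (1.230 − 1)/0.5768 = 2.133
NF = 10 log₁₀(2.133) = 3.29 dB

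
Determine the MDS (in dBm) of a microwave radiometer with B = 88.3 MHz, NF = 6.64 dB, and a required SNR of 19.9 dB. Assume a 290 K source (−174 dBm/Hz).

Sensitivity = −174 + 10 log₁₀(B) + NF + SNR_min
= −174 + 79.46 + 6.64 + 19.9
= −68.00 dBm → −68.0 dBm

−68.0 dBm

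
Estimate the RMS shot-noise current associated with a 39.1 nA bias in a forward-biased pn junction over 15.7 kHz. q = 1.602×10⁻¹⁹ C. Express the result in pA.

14.0 pA

I_n = √(2qI·B)
2qI·B = 2 × 1.602×10⁻¹⁹ × 3.91×10⁻⁸ × 1.57×10⁴ = 1.97×10⁻²² A²
I_n = √(1.97×10⁻²²) = 1.40×10⁻¹¹ A = 14.0 pA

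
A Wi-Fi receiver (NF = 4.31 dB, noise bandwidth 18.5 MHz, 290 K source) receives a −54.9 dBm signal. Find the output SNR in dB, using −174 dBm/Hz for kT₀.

42.1 dB

Noise floor: N = −174 + 10 log₁₀(B) + NF
10 log₁₀(1.85×10⁷) = 72.67 dB
N = −174 + 72.67 + 4.31 = −97.02 dBm
SNR = P_sig − N = −54.9 − (−97.02) = 42.12 dB → 42.1 dB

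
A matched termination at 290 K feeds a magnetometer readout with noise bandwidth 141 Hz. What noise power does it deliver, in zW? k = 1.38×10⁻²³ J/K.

P_n = kTB = 1.38×10⁻²³ × 290 × 1.41×10² = 5.64×10⁻¹⁹ W = 564 zW

564 zW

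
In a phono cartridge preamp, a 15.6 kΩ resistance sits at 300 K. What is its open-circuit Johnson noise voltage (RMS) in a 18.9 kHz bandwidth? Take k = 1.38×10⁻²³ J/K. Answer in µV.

2.21 µV

V_n = √(4kTRB)
4kTRB = 4 × 1.38×10⁻²³ × 300 × 1.56×10⁴ × 1.89×10⁴ = 4.88×10⁻¹² V²
V_n = √(4.88×10⁻¹²) = 2.21×10⁻⁶ V = 2.21 µV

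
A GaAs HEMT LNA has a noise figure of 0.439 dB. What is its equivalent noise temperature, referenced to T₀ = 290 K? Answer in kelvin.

30.8 K

F = 10^(0.439/10) = 1.10637
T_e = (F − 1)·T₀ = (1.10637 − 1) × 290 = 30.8 K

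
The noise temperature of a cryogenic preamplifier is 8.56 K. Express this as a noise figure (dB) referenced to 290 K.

F = 1 + T_e/T₀ = 1 + 8.56/290 = 1.02952
NF = 10 log₁₀(1.02952) = 0.126 dB

0.126 dB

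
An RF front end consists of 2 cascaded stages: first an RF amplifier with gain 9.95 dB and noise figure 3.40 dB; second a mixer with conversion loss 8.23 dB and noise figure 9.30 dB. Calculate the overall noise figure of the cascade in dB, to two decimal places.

Convert to linear (a loss of L dB is a gain of −L dB): F_i = 10^(NF_i/10), G_i = 10^(G_i,dB/10)
  Stage 1: F_1 = 10^(3.40/10) = 2.188, G_1 = 10^(9.95/10) = 9.886
  Stage 2: F_2 = 10^(9.30/10) = 8.511, G_2 = 10^(−8.23/10) = 0.1503
Friis cascade:
  F = 2.188 + (8.511 − 1)/9.886 = 2.948
NF = 10 log₁₀(2.948) = 4.69 dB

4.69 dB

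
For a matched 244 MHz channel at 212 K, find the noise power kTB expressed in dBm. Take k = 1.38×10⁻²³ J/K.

P_n = kTB = 1.38×10⁻²³ × 212 × 2.44×10⁸ = 7.14×10⁻¹³ W
In dBm: 10 log₁₀(7.14×10⁻¹³ / 10⁻³) = −91.5 dBm

−91.5 dBm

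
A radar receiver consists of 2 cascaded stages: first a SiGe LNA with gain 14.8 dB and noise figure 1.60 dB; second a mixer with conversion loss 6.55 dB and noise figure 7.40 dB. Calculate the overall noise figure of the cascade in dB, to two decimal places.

Convert to linear (a loss of L dB is a gain of −L dB): F_i = 10^(NF_i/10), G_i = 10^(G_i,dB/10)
  Stage 1: F_1 = 10^(1.60/10) = 1.445, G_1 = 10^(14.8/10) = 30.20
  Stage 2: F_2 = 10^(7.40/10) = 5.495, G_2 = 10^(−6.55/10) = 0.2213
Friis cascade:
  F = 1.445 + (5.495 − 1)/30.20 = 1.594
NF = 10 log₁₀(1.594) = 2.03 dB

2.03 dB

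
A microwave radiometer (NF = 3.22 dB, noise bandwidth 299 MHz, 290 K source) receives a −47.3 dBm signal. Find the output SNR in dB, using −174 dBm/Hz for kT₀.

Noise floor: N = −174 + 10 log₁₀(B) + NF
10 log₁₀(2.99×10⁸) = 84.76 dB
N = −174 + 84.76 + 3.22 = −86.02 dBm
SNR = P_sig − N = −47.3 − (−86.02) = 38.72 dB → 38.7 dB

38.7 dB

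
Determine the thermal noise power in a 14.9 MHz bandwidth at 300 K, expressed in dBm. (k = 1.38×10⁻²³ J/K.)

−102.1 dBm

P_n = kTB = 1.38×10⁻²³ × 300 × 1.49×10⁷ = 6.17×10⁻¹⁴ W
In dBm: 10 log₁₀(6.17×10⁻¹⁴ / 10⁻³) = −102.1 dBm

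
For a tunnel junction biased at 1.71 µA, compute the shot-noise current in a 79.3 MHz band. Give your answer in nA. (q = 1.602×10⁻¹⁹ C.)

6.59 nA

I_n = √(2qI·B)
2qI·B = 2 × 1.602×10⁻¹⁹ × 1.71×10⁻⁶ × 7.93×10⁷ = 4.34×10⁻¹⁷ A²
I_n = √(4.34×10⁻¹⁷) = 6.59×10⁻⁹ A = 6.59 nA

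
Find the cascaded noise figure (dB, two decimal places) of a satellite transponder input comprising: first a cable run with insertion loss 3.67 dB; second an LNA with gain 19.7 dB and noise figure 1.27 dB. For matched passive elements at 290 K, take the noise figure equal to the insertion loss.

Convert to linear (a loss of L dB is a gain of −L dB): F_i = 10^(NF_i/10), G_i = 10^(G_i,dB/10)
  Stage 1: F_1 = 10^(3.67/10) = 2.328, G_1 = 10^(−3.67/10) = 0.4295
  Stage 2: F_2 = 10^(1.27/10) = 1.340, G_2 = 10^(19.7/10) = 93.33
Friis cascade:
  F = 2.328 + (1.340 − 1)/0.4295 = 3.119
NF = 10 log₁₀(3.119) = 4.94 dB

4.94 dB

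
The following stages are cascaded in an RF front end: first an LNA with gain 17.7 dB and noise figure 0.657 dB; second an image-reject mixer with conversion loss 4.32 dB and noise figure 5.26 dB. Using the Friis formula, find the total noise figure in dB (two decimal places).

0.80 dB

Convert to linear (a loss of L dB is a gain of −L dB): F_i = 10^(NF_i/10), G_i = 10^(G_i,dB/10)
  Stage 1: F_1 = 10^(0.657/10) = 1.163, G_1 = 10^(17.7/10) = 58.88
  Stage 2: F_2 = 10^(5.26/10) = 3.357, G_2 = 10^(−4.32/10) = 0.3698
Friis cascade:
  F = 1.163 + (3.357 − 1)/58.88 = 1.203
NF = 10 log₁₀(1.203) = 0.80 dB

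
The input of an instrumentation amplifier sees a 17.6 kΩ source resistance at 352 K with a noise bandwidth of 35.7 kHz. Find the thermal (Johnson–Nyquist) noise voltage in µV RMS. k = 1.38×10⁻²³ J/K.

3.49 µV

V_n = √(4kTRB)
4kTRB = 4 × 1.38×10⁻²³ × 352 × 1.76×10⁴ × 3.57×10⁴ = 1.22×10⁻¹¹ V²
V_n = √(1.22×10⁻¹¹) = 3.49×10⁻⁶ V = 3.49 µV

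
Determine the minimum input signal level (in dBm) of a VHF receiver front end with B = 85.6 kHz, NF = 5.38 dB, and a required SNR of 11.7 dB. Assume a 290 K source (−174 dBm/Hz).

−107.6 dBm

Sensitivity = −174 + 10 log₁₀(B) + NF + SNR_min
= −174 + 49.32 + 5.38 + 11.7
= −107.60 dBm → −107.6 dBm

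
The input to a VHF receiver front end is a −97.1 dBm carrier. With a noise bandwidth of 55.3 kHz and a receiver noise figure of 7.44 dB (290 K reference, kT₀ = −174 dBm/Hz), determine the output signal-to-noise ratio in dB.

22.0 dB

Noise floor: N = −174 + 10 log₁₀(B) + NF
10 log₁₀(5.53×10⁴) = 47.43 dB
N = −174 + 47.43 + 7.44 = −119.13 dBm
SNR = P_sig − N = −97.1 − (−119.13) = 22.03 dB → 22.0 dB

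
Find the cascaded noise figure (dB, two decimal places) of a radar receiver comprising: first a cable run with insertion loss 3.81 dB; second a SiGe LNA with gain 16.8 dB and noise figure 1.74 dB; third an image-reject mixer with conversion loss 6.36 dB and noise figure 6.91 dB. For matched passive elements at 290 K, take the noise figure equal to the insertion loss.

Convert to linear (a loss of L dB is a gain of −L dB): F_i = 10^(NF_i/10), G_i = 10^(G_i,dB/10)
  Stage 1: F_1 = 10^(3.81/10) = 2.404, G_1 = 10^(−3.81/10) = 0.4159
  Stage 2: F_2 = 10^(1.74/10) = 1.493, G_2 = 10^(16.8/10) = 47.86
  Stage 3: F_3 = 10^(6.91/10) = 4.909, G_3 = 10^(−6.36/10) = 0.2312
Friis cascade:
  F = 2.404 + (1.493 − 1)/0.4159 + (4.909 − 1)/19.91 = 3.786
NF = 10 log₁₀(3.786) = 5.78 dB

5.78 dB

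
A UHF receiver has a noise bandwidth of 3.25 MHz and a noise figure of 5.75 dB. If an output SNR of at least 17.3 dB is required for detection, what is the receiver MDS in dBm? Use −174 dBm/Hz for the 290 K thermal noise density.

−85.8 dBm

Sensitivity = −174 + 10 log₁₀(B) + NF + SNR_min
= −174 + 65.12 + 5.75 + 17.3
= −85.83 dBm → −85.8 dBm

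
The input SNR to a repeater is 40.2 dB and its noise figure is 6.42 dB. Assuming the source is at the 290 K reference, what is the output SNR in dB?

By definition F = SNR_in/SNR_out, so in dB: SNR_out = SNR_in − NF
SNR_out = 40.2 − 6.42 = 33.78 dB

33.78 dB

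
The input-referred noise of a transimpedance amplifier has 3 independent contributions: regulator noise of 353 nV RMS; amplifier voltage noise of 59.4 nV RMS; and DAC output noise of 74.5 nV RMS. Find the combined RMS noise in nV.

Uncorrelated sources add in power (mean-square): V_tot = √(ΣV_i²)
V_tot = √[(3.53×10⁻⁷)² + (5.94×10⁻⁸)² + (7.45×10⁻⁸)²] = 3.66×10⁻⁷ V = 366 nV

366 nV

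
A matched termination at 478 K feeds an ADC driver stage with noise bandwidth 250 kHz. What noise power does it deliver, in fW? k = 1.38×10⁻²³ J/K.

P_n = kTB = 1.38×10⁻²³ × 478 × 2.50×10⁵ = 1.65×10⁻¹⁵ W = 1.65 fW

1.65 fW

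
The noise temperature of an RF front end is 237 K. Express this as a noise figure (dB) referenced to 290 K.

F = 1 + T_e/T₀ = 1 + 237/290 = 1.81724
NF = 10 log₁₀(1.81724) = 2.59 dB

2.59 dB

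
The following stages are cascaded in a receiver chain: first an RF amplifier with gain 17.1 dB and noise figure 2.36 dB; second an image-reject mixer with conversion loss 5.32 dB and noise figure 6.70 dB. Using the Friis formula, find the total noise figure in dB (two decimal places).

Convert to linear (a loss of L dB is a gain of −L dB): F_i = 10^(NF_i/10), G_i = 10^(G_i,dB/10)
  Stage 1: F_1 = 10^(2.36/10) = 1.722, G_1 = 10^(17.1/10) = 51.29
  Stage 2: F_2 = 10^(6.70/10) = 4.677, G_2 = 10^(−5.32/10) = 0.2938
Friis cascade:
  F = 1.722 + (4.677 − 1)/51.29 = 1.794
NF = 10 log₁₀(1.794) = 2.54 dB

2.54 dB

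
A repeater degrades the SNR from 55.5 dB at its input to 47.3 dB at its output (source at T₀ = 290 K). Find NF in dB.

8.2 dB

NF (dB) = SNR_in(dB) − SNR_out(dB) when the source is at T₀
NF = 55.5 − 47.3 = 8.2 dB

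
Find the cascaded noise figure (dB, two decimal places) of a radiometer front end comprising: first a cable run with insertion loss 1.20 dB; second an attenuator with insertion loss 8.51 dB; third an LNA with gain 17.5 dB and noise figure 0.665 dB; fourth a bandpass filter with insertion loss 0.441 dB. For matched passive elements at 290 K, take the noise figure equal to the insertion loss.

Convert to linear (a loss of L dB is a gain of −L dB): F_i = 10^(NF_i/10), G_i = 10^(G_i,dB/10)
  Stage 1: F_1 = 10^(1.20/10) = 1.318, G_1 = 10^(−1.20/10) = 0.7586
  Stage 2: F_2 = 10^(8.51/10) = 7.096, G_2 = 10^(−8.51/10) = 0.1409
  Stage 3: F_3 = 10^(0.665/10) = 1.165, G_3 = 10^(17.5/10) = 56.23
  Stage 4: F_4 = 10^(0.441/10) = 1.107, G_4 = 10^(−0.441/10) = 0.9034
Friis cascade:
  F = 1.318 + (7.096 − 1)/0.7586 + (1.165 − 1)/0.1069 + (1.107 − 1)/6.012 = 10.92
NF = 10 log₁₀(10.92) = 10.38 dB

10.38 dB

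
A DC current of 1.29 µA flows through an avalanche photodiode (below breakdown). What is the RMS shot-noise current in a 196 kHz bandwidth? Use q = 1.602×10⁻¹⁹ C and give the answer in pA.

285 pA

I_n = √(2qI·B)
2qI·B = 2 × 1.602×10⁻¹⁹ × 1.29×10⁻⁶ × 1.96×10⁵ = 8.10×10⁻²⁰ A²
I_n = √(8.10×10⁻²⁰) = 2.85×10⁻¹⁰ A = 285 pA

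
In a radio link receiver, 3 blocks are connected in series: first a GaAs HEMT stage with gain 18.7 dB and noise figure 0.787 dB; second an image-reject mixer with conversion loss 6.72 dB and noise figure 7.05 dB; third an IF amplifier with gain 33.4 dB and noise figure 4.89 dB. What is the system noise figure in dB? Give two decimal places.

Convert to linear (a loss of L dB is a gain of −L dB): F_i = 10^(NF_i/10), G_i = 10^(G_i,dB/10)
  Stage 1: F_1 = 10^(0.787/10) = 1.199, G_1 = 10^(18.7/10) = 74.13
  Stage 2: F_2 = 10^(7.05/10) = 5.070, G_2 = 10^(−6.72/10) = 0.2128
  Stage 3: F_3 = 10^(4.89/10) = 3.083, G_3 = 10^(33.4/10) = 2188
Friis cascade:
  F = 1.199 + (5.070 − 1)/74.13 + (3.083 − 1)/15.78 = 1.386
NF = 10 log₁₀(1.386) = 1.42 dB

1.42 dB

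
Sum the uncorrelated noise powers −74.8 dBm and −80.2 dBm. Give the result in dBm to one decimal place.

−73.7 dBm

Convert to linear, add, convert back:
P₁ = 3.31×10⁻¹¹ W, P₂ = 9.55×10⁻¹² W
P_tot = 4.27×10⁻¹¹ W → 10 log₁₀(P_tot / 10⁻³) = −73.7 dBm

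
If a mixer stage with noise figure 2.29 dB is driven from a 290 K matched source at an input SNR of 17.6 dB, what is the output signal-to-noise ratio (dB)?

15.31 dB

By definition F = SNR_in/SNR_out, so in dB: SNR_out = SNR_in − NF
SNR_out = 17.6 − 2.29 = 15.31 dB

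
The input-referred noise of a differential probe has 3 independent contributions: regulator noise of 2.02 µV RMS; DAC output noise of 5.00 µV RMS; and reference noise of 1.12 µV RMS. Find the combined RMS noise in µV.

5.51 µV

Uncorrelated sources add in power (mean-square): V_tot = √(ΣV_i²)
V_tot = √[(2.02×10⁻⁶)² + (5.00×10⁻⁶)² + (1.12×10⁻⁶)²] = 5.51×10⁻⁶ V = 5.51 µV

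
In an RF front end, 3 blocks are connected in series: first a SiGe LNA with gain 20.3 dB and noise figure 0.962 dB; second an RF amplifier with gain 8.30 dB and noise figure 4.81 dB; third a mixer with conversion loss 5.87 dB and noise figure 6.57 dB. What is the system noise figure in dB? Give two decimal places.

1.04 dB

Convert to linear (a loss of L dB is a gain of −L dB): F_i = 10^(NF_i/10), G_i = 10^(G_i,dB/10)
  Stage 1: F_1 = 10^(0.962/10) = 1.248, G_1 = 10^(20.3/10) = 107.2
  Stage 2: F_2 = 10^(4.81/10) = 3.027, G_2 = 10^(8.30/10) = 6.761
  Stage 3: F_3 = 10^(6.57/10) = 4.539, G_3 = 10^(−5.87/10) = 0.2588
Friis cascade:
  F = 1.248 + (3.027 − 1)/107.2 + (4.539 − 1)/724.4 = 1.272
NF = 10 log₁₀(1.272) = 1.04 dB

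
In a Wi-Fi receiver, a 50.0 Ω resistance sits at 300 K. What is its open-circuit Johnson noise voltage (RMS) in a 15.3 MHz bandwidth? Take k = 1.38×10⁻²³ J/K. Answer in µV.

V_n = √(4kTRB)
4kTRB = 4 × 1.38×10⁻²³ × 300 × 5.00×10¹ × 1.53×10⁷ = 1.27×10⁻¹¹ V²
V_n = √(1.27×10⁻¹¹) = 3.56×10⁻⁶ V = 3.56 µV

3.56 µV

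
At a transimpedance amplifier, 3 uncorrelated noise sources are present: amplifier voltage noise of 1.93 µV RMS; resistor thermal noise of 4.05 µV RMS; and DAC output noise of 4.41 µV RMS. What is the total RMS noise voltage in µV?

Uncorrelated sources add in power (mean-square): V_tot = √(ΣV_i²)
V_tot = √[(1.93×10⁻⁶)² + (4.05×10⁻⁶)² + (4.41×10⁻⁶)²] = 6.29×10⁻⁶ V = 6.29 µV

6.29 µV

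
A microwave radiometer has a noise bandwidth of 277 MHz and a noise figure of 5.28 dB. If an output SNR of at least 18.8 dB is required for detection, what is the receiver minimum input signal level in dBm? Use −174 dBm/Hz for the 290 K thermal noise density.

−65.5 dBm

Sensitivity = −174 + 10 log₁₀(B) + NF + SNR_min
= −174 + 84.42 + 5.28 + 18.8
= −65.50 dBm → −65.5 dBm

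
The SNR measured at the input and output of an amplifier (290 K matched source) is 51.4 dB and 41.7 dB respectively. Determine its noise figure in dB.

NF (dB) = SNR_in(dB) − SNR_out(dB) when the source is at T₀
NF = 51.4 − 41.7 = 9.7 dB

9.7 dB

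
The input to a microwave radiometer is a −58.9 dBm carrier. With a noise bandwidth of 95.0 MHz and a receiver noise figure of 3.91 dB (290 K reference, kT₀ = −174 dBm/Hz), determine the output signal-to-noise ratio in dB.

Noise floor: N = −174 + 10 log₁₀(B) + NF
10 log₁₀(9.50×10⁷) = 79.78 dB
N = −174 + 79.78 + 3.91 = −90.31 dBm
SNR = P_sig − N = −58.9 − (−90.31) = 31.41 dB → 31.4 dB

31.4 dB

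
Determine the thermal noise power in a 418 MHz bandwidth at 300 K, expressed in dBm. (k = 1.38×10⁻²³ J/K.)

P_n = kTB = 1.38×10⁻²³ × 300 × 4.18×10⁸ = 1.73×10⁻¹² W
In dBm: 10 log₁₀(1.73×10⁻¹² / 10⁻³) = −87.6 dBm

−87.6 dBm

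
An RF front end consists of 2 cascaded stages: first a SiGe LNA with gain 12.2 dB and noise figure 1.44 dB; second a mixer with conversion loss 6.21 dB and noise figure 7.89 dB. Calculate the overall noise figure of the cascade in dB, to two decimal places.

Convert to linear (a loss of L dB is a gain of −L dB): F_i = 10^(NF_i/10), G_i = 10^(G_i,dB/10)
  Stage 1: F_1 = 10^(1.44/10) = 1.393, G_1 = 10^(12.2/10) = 16.60
  Stage 2: F_2 = 10^(7.89/10) = 6.152, G_2 = 10^(−6.21/10) = 0.2393
Friis cascade:
  F = 1.393 + (6.152 − 1)/16.60 = 1.704
NF = 10 log₁₀(1.704) = 2.31 dB

2.31 dB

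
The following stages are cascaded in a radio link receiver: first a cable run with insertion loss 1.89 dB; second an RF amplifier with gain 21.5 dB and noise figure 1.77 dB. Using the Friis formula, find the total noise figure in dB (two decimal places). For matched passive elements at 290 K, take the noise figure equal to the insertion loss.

3.66 dB

Convert to linear (a loss of L dB is a gain of −L dB): F_i = 10^(NF_i/10), G_i = 10^(G_i,dB/10)
  Stage 1: F_1 = 10^(1.89/10) = 1.545, G_1 = 10^(−1.89/10) = 0.6471
  Stage 2: F_2 = 10^(1.77/10) = 1.503, G_2 = 10^(21.5/10) = 141.3
Friis cascade:
  F = 1.545 + (1.503 − 1)/0.6471 = 2.323
NF = 10 log₁₀(2.323) = 3.66 dB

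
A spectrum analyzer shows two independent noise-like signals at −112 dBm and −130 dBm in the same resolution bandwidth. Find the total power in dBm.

Convert to linear, add, convert back:
P₁ = 6.31×10⁻¹⁵ W, P₂ = 1.00×10⁻¹⁶ W
P_tot = 6.41×10⁻¹⁵ W → 10 log₁₀(P_tot / 10⁻³) = −111.9 dBm

−111.9 dBm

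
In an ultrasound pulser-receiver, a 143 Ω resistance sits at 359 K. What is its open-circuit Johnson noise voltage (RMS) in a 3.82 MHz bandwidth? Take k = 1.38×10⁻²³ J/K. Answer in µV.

V_n = √(4kTRB)
4kTRB = 4 × 1.38×10⁻²³ × 359 × 1.43×10² × 3.82×10⁶ = 1.08×10⁻¹¹ V²
V_n = √(1.08×10⁻¹¹) = 3.29×10⁻⁶ V = 3.29 µV

3.29 µV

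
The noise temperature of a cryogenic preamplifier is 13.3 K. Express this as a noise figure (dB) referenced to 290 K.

F = 1 + T_e/T₀ = 1 + 13.3/290 = 1.04586
NF = 10 log₁₀(1.04586) = 0.195 dB

0.195 dB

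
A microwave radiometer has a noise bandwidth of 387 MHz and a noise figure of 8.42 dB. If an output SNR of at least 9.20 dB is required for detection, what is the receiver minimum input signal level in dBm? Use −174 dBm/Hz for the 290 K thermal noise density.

Sensitivity = −174 + 10 log₁₀(B) + NF + SNR_min
= −174 + 85.88 + 8.42 + 9.20
= −70.50 dBm → −70.5 dBm

−70.5 dBm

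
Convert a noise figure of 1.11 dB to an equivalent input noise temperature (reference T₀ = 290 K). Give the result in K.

84.5 K

F = 10^(1.11/10) = 1.29122
T_e = (F − 1)·T₀ = (1.29122 − 1) × 290 = 84.5 K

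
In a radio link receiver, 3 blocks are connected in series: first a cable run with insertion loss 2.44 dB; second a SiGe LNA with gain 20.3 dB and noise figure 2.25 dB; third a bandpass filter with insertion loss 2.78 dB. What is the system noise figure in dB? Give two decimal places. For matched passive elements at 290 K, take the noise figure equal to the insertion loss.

4.71 dB

Convert to linear (a loss of L dB is a gain of −L dB): F_i = 10^(NF_i/10), G_i = 10^(G_i,dB/10)
  Stage 1: F_1 = 10^(2.44/10) = 1.754, G_1 = 10^(−2.44/10) = 0.5702
  Stage 2: F_2 = 10^(2.25/10) = 1.679, G_2 = 10^(20.3/10) = 107.2
  Stage 3: F_3 = 10^(2.78/10) = 1.897, G_3 = 10^(−2.78/10) = 0.5272
Friis cascade:
  F = 1.754 + (1.679 − 1)/0.5702 + (1.897 − 1)/61.09 = 2.959
NF = 10 log₁₀(2.959) = 4.71 dB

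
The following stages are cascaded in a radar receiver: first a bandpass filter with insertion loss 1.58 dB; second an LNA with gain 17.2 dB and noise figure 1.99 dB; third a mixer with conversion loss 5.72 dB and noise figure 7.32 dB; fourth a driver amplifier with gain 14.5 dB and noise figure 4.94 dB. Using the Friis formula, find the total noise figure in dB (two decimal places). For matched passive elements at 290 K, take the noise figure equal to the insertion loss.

4.17 dB

Convert to linear (a loss of L dB is a gain of −L dB): F_i = 10^(NF_i/10), G_i = 10^(G_i,dB/10)
  Stage 1: F_1 = 10^(1.58/10) = 1.439, G_1 = 10^(−1.58/10) = 0.6950
  Stage 2: F_2 = 10^(1.99/10) = 1.581, G_2 = 10^(17.2/10) = 52.48
  Stage 3: F_3 = 10^(7.32/10) = 5.395, G_3 = 10^(−5.72/10) = 0.2679
  Stage 4: F_4 = 10^(4.94/10) = 3.119, G_4 = 10^(14.5/10) = 28.18
Friis cascade:
  F = 1.439 + (1.581 − 1)/0.6950 + (5.395 − 1)/36.48 + (3.119 − 1)/9.772 = 2.612
NF = 10 log₁₀(2.612) = 4.17 dB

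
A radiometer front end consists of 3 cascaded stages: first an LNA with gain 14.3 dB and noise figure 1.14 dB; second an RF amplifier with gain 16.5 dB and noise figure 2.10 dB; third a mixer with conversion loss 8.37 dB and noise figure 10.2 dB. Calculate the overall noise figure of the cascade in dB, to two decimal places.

Convert to linear (a loss of L dB is a gain of −L dB): F_i = 10^(NF_i/10), G_i = 10^(G_i,dB/10)
  Stage 1: F_1 = 10^(1.14/10) = 1.300, G_1 = 10^(14.3/10) = 26.92
  Stage 2: F_2 = 10^(2.10/10) = 1.622, G_2 = 10^(16.5/10) = 44.67
  Stage 3: F_3 = 10^(10.2/10) = 10.47, G_3 = 10^(−8.37/10) = 0.1455
Friis cascade:
  F = 1.300 + (1.622 − 1)/26.92 + (10.47 − 1)/1202 = 1.331
NF = 10 log₁₀(1.331) = 1.24 dB

1.24 dB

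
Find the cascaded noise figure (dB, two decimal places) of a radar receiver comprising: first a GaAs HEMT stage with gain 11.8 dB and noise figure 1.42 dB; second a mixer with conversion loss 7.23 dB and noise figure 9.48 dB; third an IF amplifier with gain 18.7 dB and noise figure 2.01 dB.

Convert to linear (a loss of L dB is a gain of −L dB): F_i = 10^(NF_i/10), G_i = 10^(G_i,dB/10)
  Stage 1: F_1 = 10^(1.42/10) = 1.387, G_1 = 10^(11.8/10) = 15.14
  Stage 2: F_2 = 10^(9.48/10) = 8.872, G_2 = 10^(−7.23/10) = 0.1892
  Stage 3: F_3 = 10^(2.01/10) = 1.589, G_3 = 10^(18.7/10) = 74.13
Friis cascade:
  F = 1.387 + (8.872 − 1)/15.14 + (1.589 − 1)/2.864 = 2.112
NF = 10 log₁₀(2.112) = 3.25 dB

3.25 dB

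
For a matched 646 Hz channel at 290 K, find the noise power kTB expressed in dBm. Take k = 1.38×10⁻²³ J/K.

−145.9 dBm

P_n = kTB = 1.38×10⁻²³ × 290 × 6.46×10² = 2.59×10⁻¹⁸ W
In dBm: 10 log₁₀(2.59×10⁻¹⁸ / 10⁻³) = −145.9 dBm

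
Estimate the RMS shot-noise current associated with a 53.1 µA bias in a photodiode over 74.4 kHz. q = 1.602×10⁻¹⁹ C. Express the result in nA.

1.13 nA

I_n = √(2qI·B)
2qI·B = 2 × 1.602×10⁻¹⁹ × 5.31×10⁻⁵ × 7.44×10⁴ = 1.27×10⁻¹⁸ A²
I_n = √(1.27×10⁻¹⁸) = 1.13×10⁻⁹ A = 1.13 nA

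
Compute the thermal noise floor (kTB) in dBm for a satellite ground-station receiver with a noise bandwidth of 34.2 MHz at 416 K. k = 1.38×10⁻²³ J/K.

−97.1 dBm

P_n = kTB = 1.38×10⁻²³ × 416 × 3.42×10⁷ = 1.96×10⁻¹³ W
In dBm: 10 log₁₀(1.96×10⁻¹³ / 10⁻³) = −97.1 dBm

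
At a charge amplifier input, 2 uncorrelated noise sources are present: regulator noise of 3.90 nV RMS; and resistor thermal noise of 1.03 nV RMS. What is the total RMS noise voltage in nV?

4.03 nV

Uncorrelated sources add in power (mean-square): V_tot = √(ΣV_i²)
V_tot = √[(3.90×10⁻⁹)² + (1.03×10⁻⁹)²] = 4.03×10⁻⁹ V = 4.03 nV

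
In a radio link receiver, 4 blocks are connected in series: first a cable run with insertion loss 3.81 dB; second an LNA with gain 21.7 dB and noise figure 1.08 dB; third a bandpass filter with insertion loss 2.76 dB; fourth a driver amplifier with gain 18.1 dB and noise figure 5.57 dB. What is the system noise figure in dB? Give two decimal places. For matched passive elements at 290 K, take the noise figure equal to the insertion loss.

5.02 dB

Convert to linear (a loss of L dB is a gain of −L dB): F_i = 10^(NF_i/10), G_i = 10^(G_i,dB/10)
  Stage 1: F_1 = 10^(3.81/10) = 2.404, G_1 = 10^(−3.81/10) = 0.4159
  Stage 2: F_2 = 10^(1.08/10) = 1.282, G_2 = 10^(21.7/10) = 147.9
  Stage 3: F_3 = 10^(2.76/10) = 1.888, G_3 = 10^(−2.76/10) = 0.5297
  Stage 4: F_4 = 10^(5.57/10) = 3.606, G_4 = 10^(18.1/10) = 64.57
Friis cascade:
  F = 2.404 + (1.282 − 1)/0.4159 + (1.888 − 1)/61.52 + (3.606 − 1)/32.58 = 3.178
NF = 10 log₁₀(3.178) = 5.02 dB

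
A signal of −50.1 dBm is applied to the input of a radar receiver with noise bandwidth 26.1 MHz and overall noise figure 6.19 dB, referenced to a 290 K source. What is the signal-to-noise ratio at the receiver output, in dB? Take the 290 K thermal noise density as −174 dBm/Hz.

43.5 dB

Noise floor: N = −174 + 10 log₁₀(B) + NF
10 log₁₀(2.61×10⁷) = 74.17 dB
N = −174 + 74.17 + 6.19 = −93.64 dBm
SNR = P_sig − N = −50.1 − (−93.64) = 43.54 dB → 43.5 dB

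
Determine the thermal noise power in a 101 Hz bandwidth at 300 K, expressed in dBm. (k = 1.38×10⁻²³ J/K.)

P_n = kTB = 1.38×10⁻²³ × 300 × 1.01×10² = 4.18×10⁻¹⁹ W
In dBm: 10 log₁₀(4.18×10⁻¹⁹ / 10⁻³) = −153.8 dBm

−153.8 dBm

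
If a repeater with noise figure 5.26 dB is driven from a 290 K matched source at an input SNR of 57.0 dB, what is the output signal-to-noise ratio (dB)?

By definition F = SNR_in/SNR_out, so in dB: SNR_out = SNR_in − NF
SNR_out = 57.0 − 5.26 = 51.74 dB

51.74 dB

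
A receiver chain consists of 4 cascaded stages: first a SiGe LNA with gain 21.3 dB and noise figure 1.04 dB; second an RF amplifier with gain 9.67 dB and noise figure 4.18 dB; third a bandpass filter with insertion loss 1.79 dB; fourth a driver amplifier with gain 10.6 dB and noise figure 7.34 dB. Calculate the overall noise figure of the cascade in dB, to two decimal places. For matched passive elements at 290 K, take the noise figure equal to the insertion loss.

1.10 dB

Convert to linear (a loss of L dB is a gain of −L dB): F_i = 10^(NF_i/10), G_i = 10^(G_i,dB/10)
  Stage 1: F_1 = 10^(1.04/10) = 1.271, G_1 = 10^(21.3/10) = 134.9
  Stage 2: F_2 = 10^(4.18/10) = 2.618, G_2 = 10^(9.67/10) = 9.268
  Stage 3: F_3 = 10^(1.79/10) = 1.510, G_3 = 10^(−1.79/10) = 0.6622
  Stage 4: F_4 = 10^(7.34/10) = 5.420, G_4 = 10^(10.6/10) = 11.48
Friis cascade:
  F = 1.271 + (2.618 − 1)/134.9 + (1.510 − 1)/1250 + (5.420 − 1)/827.9 = 1.288
NF = 10 log₁₀(1.288) = 1.10 dB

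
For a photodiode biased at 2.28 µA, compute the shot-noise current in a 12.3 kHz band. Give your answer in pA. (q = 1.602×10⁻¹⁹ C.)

I_n = √(2qI·B)
2qI·B = 2 × 1.602×10⁻¹⁹ × 2.28×10⁻⁶ × 1.23×10⁴ = 8.99×10⁻²¹ A²
I_n = √(8.99×10⁻²¹) = 9.48×10⁻¹¹ A = 94.8 pA

94.8 pA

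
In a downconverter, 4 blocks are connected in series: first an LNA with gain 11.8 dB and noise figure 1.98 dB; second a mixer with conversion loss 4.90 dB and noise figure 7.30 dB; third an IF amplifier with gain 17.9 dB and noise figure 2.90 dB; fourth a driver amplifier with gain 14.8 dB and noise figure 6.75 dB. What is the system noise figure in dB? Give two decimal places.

3.17 dB

Convert to linear (a loss of L dB is a gain of −L dB): F_i = 10^(NF_i/10), G_i = 10^(G_i,dB/10)
  Stage 1: F_1 = 10^(1.98/10) = 1.578, G_1 = 10^(11.8/10) = 15.14
  Stage 2: F_2 = 10^(7.30/10) = 5.370, G_2 = 10^(−4.90/10) = 0.3236
  Stage 3: F_3 = 10^(2.90/10) = 1.950, G_3 = 10^(17.9/10) = 61.66
  Stage 4: F_4 = 10^(6.75/10) = 4.732, G_4 = 10^(14.8/10) = 30.20
Friis cascade:
  F = 1.578 + (5.370 − 1)/15.14 + (1.950 − 1)/4.898 + (4.732 − 1)/302.0 = 2.073
NF = 10 log₁₀(2.073) = 3.17 dB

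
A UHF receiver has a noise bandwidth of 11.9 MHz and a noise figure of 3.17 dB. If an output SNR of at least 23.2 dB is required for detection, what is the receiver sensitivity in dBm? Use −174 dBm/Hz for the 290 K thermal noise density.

Sensitivity = −174 + 10 log₁₀(B) + NF + SNR_min
= −174 + 70.76 + 3.17 + 23.2
= −76.87 dBm → −76.9 dBm

−76.9 dBm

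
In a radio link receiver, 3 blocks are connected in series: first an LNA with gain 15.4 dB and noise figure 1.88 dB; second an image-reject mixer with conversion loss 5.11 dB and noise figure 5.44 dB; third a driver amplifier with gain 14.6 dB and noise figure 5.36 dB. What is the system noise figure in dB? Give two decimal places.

2.65 dB

Convert to linear (a loss of L dB is a gain of −L dB): F_i = 10^(NF_i/10), G_i = 10^(G_i,dB/10)
  Stage 1: F_1 = 10^(1.88/10) = 1.542, G_1 = 10^(15.4/10) = 34.67
  Stage 2: F_2 = 10^(5.44/10) = 3.499, G_2 = 10^(−5.11/10) = 0.3083
  Stage 3: F_3 = 10^(5.36/10) = 3.436, G_3 = 10^(14.6/10) = 28.84
Friis cascade:
  F = 1.542 + (3.499 − 1)/34.67 + (3.436 − 1)/10.69 = 1.842
NF = 10 log₁₀(1.842) = 2.65 dB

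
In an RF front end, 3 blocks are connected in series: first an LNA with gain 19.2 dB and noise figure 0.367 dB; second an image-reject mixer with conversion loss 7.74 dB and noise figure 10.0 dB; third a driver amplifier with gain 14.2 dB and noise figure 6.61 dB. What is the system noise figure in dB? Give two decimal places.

Convert to linear (a loss of L dB is a gain of −L dB): F_i = 10^(NF_i/10), G_i = 10^(G_i,dB/10)
  Stage 1: F_1 = 10^(0.367/10) = 1.088, G_1 = 10^(19.2/10) = 83.18
  Stage 2: F_2 = 10^(10.0/10) = 10.00, G_2 = 10^(−7.74/10) = 0.1683
  Stage 3: F_3 = 10^(6.61/10) = 4.581, G_3 = 10^(14.2/10) = 26.30
Friis cascade:
  F = 1.088 + (10.00 − 1)/83.18 + (4.581 − 1)/14.00 = 1.452
NF = 10 log₁₀(1.452) = 1.62 dB

1.62 dB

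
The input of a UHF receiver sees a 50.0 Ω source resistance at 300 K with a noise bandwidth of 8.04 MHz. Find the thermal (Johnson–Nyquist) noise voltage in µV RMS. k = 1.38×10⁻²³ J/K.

2.58 µV

V_n = √(4kTRB)
4kTRB = 4 × 1.38×10⁻²³ × 300 × 5.00×10¹ × 8.04×10⁶ = 6.66×10⁻¹² V²
V_n = √(6.66×10⁻¹²) = 2.58×10⁻⁶ V = 2.58 µV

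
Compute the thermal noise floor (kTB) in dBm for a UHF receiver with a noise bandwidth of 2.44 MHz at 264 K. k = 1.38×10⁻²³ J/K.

P_n = kTB = 1.38×10⁻²³ × 264 × 2.44×10⁶ = 8.89×10⁻¹⁵ W
In dBm: 10 log₁₀(8.89×10⁻¹⁵ / 10⁻³) = −110.5 dBm

−110.5 dBm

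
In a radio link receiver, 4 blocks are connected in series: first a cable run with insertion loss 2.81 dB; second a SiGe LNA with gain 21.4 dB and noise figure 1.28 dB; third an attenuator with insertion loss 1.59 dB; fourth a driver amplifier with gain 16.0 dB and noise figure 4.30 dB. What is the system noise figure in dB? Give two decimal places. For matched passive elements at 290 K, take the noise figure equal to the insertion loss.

4.16 dB

Convert to linear (a loss of L dB is a gain of −L dB): F_i = 10^(NF_i/10), G_i = 10^(G_i,dB/10)
  Stage 1: F_1 = 10^(2.81/10) = 1.910, G_1 = 10^(−2.81/10) = 0.5236
  Stage 2: F_2 = 10^(1.28/10) = 1.343, G_2 = 10^(21.4/10) = 138.0
  Stage 3: F_3 = 10^(1.59/10) = 1.442, G_3 = 10^(−1.59/10) = 0.6934
  Stage 4: F_4 = 10^(4.30/10) = 2.692, G_4 = 10^(16.0/10) = 39.81
Friis cascade:
  F = 1.910 + (1.343 − 1)/0.5236 + (1.442 − 1)/72.28 + (2.692 − 1)/50.12 = 2.604
NF = 10 log₁₀(2.604) = 4.16 dB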